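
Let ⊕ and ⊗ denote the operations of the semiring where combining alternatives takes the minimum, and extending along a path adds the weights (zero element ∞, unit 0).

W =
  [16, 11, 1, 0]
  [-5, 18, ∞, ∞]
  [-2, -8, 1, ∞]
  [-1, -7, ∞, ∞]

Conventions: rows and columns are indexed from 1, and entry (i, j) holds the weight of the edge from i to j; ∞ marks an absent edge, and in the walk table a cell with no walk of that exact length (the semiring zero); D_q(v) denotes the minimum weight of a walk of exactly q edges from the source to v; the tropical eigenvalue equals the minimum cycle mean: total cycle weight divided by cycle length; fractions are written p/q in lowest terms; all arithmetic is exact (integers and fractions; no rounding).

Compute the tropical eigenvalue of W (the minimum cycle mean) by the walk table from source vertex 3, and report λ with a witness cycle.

q=0: [∞, ∞, 0, ∞]
q=1: [-2, -8, 1, ∞]
q=2: [-13, -7, -1, -2]
q=3: [-12, -9, -12, -13]
q=4: [-14, -20, -11, -12]
Optimal cycle mean attained by: cycle 1->3->2->1, total 1 + (-8) + (-5), length 3.
Answer: λ = -4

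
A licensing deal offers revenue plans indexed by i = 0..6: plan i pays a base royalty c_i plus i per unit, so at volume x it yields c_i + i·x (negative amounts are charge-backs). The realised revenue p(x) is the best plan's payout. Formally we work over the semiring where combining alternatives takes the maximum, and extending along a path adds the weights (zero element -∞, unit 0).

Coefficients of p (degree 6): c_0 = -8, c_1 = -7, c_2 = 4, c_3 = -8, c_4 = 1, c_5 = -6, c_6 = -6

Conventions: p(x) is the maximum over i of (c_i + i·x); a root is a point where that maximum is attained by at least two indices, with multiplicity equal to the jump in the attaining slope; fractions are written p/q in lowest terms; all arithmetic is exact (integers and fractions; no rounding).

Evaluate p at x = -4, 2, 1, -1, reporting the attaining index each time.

p(-4) = max(-8+0·(-4)=-8, -7+1·(-4)=-11, 4+2·(-4)=-4, -8+3·(-4)=-20, 1+4·(-4)=-15, -6+5·(-4)=-26, -6+6·(-4)=-30) = -4 (attained by i=2)
p(2) = max(-8+0·2=-8, -7+1·2=-5, 4+2·2=8, -8+3·2=-2, 1+4·2=9, -6+5·2=4, -6+6·2=6) = 9 (attained by i=4)
p(1) = max(-8+0·1=-8, -7+1·1=-6, 4+2·1=6, -8+3·1=-5, 1+4·1=5, -6+5·1=-1, -6+6·1=0) = 6 (attained by i=2)
p(-1) = max(-8+0·(-1)=-8, -7+1·(-1)=-8, 4+2·(-1)=2, -8+3·(-1)=-11, 1+4·(-1)=-3, -6+5·(-1)=-11, -6+6·(-1)=-12) = 2 (attained by i=2)
Answer: p(-4) = -4; p(2) = 9; p(1) = 6; p(-1) = 2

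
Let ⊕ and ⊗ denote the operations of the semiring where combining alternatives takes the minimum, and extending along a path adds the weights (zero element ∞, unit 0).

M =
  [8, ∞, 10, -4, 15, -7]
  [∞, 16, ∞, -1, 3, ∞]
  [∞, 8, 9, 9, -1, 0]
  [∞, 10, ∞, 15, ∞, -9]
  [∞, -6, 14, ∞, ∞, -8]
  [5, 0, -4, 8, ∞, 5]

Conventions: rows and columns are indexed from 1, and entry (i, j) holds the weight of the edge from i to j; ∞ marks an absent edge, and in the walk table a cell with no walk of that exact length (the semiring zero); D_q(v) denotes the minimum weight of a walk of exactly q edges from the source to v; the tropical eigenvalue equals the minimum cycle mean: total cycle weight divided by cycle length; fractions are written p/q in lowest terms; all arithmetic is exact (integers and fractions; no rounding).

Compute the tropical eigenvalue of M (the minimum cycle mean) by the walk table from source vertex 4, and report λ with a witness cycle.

q=0: [∞, ∞, ∞, 0, ∞, ∞]
q=1: [∞, 10, ∞, 15, ∞, -9]
q=2: [-4, -9, -13, -1, 13, -4]
q=3: [1, -5, -8, -10, -14, -13]
q=4: [-8, -20, -17, -6, -9, -22]
q=5: [-17, -22, -26, -21, -18, -17]
q=6: [-12, -24, -21, -23, -27, -30]
Optimal cycle mean attained by: cycle 3->5->6->3, total (-1) + (-8) + (-4), length 3.
Answer: λ = -13/3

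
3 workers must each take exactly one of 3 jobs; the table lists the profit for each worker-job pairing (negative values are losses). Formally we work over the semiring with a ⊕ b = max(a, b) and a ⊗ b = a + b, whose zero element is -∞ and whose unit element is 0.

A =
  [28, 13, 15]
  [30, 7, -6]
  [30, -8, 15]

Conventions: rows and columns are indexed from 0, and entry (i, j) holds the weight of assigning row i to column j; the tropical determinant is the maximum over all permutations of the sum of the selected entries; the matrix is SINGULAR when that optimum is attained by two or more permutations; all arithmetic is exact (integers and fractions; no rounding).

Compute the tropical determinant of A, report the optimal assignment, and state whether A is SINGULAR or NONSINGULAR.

σ = (0, 1, 2): 28 + 7 + 15 = 50
σ = (0, 2, 1): 28 + (-6) + (-8) = 14
σ = (1, 0, 2): 13 + 30 + 15 = 58
σ = (1, 2, 0): 13 + (-6) + 30 = 37
σ = (2, 0, 1): 15 + 30 + (-8) = 37
σ = (2, 1, 0): 15 + 7 + 30 = 52
Optimal value attained by: σ = (1, 0, 2).
Answer: det⊕(A) = 58; verdict: NONSINGULAR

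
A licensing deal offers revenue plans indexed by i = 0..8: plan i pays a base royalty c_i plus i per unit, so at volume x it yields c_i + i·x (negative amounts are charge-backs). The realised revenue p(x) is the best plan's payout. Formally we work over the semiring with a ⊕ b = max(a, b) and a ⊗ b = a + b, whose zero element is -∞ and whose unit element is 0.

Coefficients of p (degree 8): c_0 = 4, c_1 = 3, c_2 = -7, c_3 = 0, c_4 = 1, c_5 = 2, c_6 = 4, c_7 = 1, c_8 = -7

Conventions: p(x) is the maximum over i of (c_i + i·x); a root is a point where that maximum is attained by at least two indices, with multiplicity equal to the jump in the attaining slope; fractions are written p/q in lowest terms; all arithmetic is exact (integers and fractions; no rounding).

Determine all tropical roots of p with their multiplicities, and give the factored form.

hull edge (i=0, c=4) to (i=6, c=4): slope 0, span 6
hull edge (i=6, c=4) to (i=7, c=1): slope -3, span 1
hull edge (i=7, c=1) to (i=8, c=-7): slope -8, span 1
Factored form: p(x) = -7 ⊗ (x ⊕ 0) ⊗ (x ⊕ 0) ⊗ (x ⊕ 0) ⊗ (x ⊕ 0) ⊗ (x ⊕ 0) ⊗ (x ⊕ 0) ⊗ (x ⊕ 3) ⊗ (x ⊕ 8)
Answer: roots = 0 (mult 6), 3 (mult 1), 8 (mult 1)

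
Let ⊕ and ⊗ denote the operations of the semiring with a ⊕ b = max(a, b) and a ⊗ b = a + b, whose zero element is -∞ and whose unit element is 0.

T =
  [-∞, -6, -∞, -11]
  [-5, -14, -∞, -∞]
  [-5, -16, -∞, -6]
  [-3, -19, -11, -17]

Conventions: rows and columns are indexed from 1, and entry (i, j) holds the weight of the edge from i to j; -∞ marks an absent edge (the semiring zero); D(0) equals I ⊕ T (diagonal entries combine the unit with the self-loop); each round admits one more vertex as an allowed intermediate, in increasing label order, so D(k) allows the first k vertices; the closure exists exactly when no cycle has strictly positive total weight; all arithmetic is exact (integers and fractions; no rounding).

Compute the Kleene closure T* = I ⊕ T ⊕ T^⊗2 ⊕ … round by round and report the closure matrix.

D(0):
  [0, -6, -∞, -11]
  [-5, 0, -∞, -∞]
  [-5, -16, 0, -6]
  [-3, -19, -11, 0]
D(1):
  [0, -6, -∞, -11]
  [-5, 0, -∞, -16]
  [-5, -11, 0, -6]
  [-3, -9, -11, 0]
D(2):
  [0, -6, -∞, -11]
  [-5, 0, -∞, -16]
  [-5, -11, 0, -6]
  [-3, -9, -11, 0]
D(3):
  [0, -6, -∞, -11]
  [-5, 0, -∞, -16]
  [-5, -11, 0, -6]
  [-3, -9, -11, 0]
D(4):
  [0, -6, -22, -11]
  [-5, 0, -27, -16]
  [-5, -11, 0, -6]
  [-3, -9, -11, 0]
Answer: T* = [[0, -6, -22, -11], [-5, 0, -27, -16], [-5, -11, 0, -6], [-3, -9, -11, 0]]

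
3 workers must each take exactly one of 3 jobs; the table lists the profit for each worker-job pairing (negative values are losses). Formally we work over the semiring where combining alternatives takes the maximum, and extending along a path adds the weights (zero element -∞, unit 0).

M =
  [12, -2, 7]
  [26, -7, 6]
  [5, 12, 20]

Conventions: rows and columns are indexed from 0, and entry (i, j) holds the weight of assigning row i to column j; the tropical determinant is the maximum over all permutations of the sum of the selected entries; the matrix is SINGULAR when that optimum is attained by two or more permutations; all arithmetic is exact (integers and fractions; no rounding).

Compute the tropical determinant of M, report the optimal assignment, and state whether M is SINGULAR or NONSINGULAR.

σ = (0, 1, 2): 12 + (-7) + 20 = 25
σ = (0, 2, 1): 12 + 6 + 12 = 30
σ = (1, 0, 2): (-2) + 26 + 20 = 44
σ = (1, 2, 0): (-2) + 6 + 5 = 9
σ = (2, 0, 1): 7 + 26 + 12 = 45
σ = (2, 1, 0): 7 + (-7) + 5 = 5
Optimal value attained by: σ = (2, 0, 1).
Answer: det⊕(M) = 45; verdict: NONSINGULAR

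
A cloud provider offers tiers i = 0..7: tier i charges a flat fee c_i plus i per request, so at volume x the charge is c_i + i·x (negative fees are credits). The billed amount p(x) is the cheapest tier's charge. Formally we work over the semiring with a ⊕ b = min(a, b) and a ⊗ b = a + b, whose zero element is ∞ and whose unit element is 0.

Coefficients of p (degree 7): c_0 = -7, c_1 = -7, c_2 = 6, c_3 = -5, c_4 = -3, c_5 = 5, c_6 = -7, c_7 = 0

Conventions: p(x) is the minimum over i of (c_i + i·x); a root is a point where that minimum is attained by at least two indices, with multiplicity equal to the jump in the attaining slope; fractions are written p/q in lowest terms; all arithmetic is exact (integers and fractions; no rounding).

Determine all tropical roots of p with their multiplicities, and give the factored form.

hull edge (i=0, c=-7) to (i=6, c=-7): slope 0, span 6
hull edge (i=6, c=-7) to (i=7, c=0): slope 7, span 1
Factored form: p(x) = 0 ⊗ (x ⊕ (-7)) ⊗ (x ⊕ 0) ⊗ (x ⊕ 0) ⊗ (x ⊕ 0) ⊗ (x ⊕ 0) ⊗ (x ⊕ 0) ⊗ (x ⊕ 0)
Answer: roots = -7 (mult 1), 0 (mult 6)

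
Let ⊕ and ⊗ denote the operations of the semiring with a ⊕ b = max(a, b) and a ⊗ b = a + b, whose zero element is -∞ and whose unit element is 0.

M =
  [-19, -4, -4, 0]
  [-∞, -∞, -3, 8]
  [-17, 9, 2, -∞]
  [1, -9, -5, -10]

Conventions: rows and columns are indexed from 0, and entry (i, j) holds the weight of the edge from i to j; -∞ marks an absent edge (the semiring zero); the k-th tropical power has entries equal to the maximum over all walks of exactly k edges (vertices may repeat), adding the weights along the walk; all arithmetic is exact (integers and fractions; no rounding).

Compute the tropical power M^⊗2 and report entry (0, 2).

M^⊗2:
  [1, 5, -2, 4]
  [9, 6, 3, -2]
  [-15, 11, 6, 17]
  [-9, 4, -3, 1]
Key observation: the optimum is the walk 0->2->2, with weight (-4) + 2 = -2.
Optimal value attained by: walk 0->2->2.
Answer: (M^⊗2)[0][2] = -2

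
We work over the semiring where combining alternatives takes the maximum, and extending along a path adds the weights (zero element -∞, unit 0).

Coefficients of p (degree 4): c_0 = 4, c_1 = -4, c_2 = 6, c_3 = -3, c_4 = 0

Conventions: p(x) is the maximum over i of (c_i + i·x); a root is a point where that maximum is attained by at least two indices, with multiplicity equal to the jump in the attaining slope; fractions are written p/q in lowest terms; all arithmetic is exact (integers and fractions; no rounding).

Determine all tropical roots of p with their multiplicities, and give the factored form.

hull edge (i=0, c=4) to (i=2, c=6): slope 1, span 2
hull edge (i=2, c=6) to (i=4, c=0): slope -3, span 2
Factored form: p(x) = 0 ⊗ (x ⊕ (-1)) ⊗ (x ⊕ (-1)) ⊗ (x ⊕ 3) ⊗ (x ⊕ 3)
Answer: roots = -1 (mult 2), 3 (mult 2)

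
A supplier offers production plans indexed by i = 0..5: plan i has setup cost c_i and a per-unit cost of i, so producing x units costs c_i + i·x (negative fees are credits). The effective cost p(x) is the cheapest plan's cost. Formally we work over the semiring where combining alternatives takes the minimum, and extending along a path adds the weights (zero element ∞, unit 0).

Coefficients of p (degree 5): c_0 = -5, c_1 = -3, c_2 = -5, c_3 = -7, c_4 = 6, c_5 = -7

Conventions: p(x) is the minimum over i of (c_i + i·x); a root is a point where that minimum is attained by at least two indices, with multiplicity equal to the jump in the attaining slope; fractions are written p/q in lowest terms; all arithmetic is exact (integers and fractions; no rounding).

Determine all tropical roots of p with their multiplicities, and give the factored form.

hull edge (i=0, c=-5) to (i=3, c=-7): slope -2/3, span 3
hull edge (i=3, c=-7) to (i=5, c=-7): slope 0, span 2
Factored form: p(x) = -7 ⊗ (x ⊕ 0) ⊗ (x ⊕ 0) ⊗ (x ⊕ 2/3) ⊗ (x ⊕ 2/3) ⊗ (x ⊕ 2/3)
Answer: roots = 0 (mult 2), 2/3 (mult 3)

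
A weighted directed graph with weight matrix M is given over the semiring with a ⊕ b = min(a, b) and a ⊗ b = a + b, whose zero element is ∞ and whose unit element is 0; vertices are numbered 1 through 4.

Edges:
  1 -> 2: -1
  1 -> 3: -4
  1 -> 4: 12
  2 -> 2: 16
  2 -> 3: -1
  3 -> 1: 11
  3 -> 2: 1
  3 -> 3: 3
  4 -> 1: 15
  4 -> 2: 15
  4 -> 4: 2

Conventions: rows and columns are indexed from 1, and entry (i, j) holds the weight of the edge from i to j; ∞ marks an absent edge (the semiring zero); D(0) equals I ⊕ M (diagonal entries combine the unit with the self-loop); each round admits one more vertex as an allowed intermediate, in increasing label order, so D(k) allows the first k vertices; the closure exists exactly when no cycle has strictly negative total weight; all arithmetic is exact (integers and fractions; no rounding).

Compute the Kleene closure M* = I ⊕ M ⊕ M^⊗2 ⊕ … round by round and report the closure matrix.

D(0):
  [0, -1, -4, 12]
  [∞, 0, -1, ∞]
  [11, 1, 0, ∞]
  [15, 15, ∞, 0]
D(1):
  [0, -1, -4, 12]
  [∞, 0, -1, ∞]
  [11, 1, 0, 23]
  [15, 14, 11, 0]
D(2):
  [0, -1, -4, 12]
  [∞, 0, -1, ∞]
  [11, 1, 0, 23]
  [15, 14, 11, 0]
D(3):
  [0, -3, -4, 12]
  [10, 0, -1, 22]
  [11, 1, 0, 23]
  [15, 12, 11, 0]
D(4):
  [0, -3, -4, 12]
  [10, 0, -1, 22]
  [11, 1, 0, 23]
  [15, 12, 11, 0]
Answer: M* = [[0, -3, -4, 12], [10, 0, -1, 22], [11, 1, 0, 23], [15, 12, 11, 0]]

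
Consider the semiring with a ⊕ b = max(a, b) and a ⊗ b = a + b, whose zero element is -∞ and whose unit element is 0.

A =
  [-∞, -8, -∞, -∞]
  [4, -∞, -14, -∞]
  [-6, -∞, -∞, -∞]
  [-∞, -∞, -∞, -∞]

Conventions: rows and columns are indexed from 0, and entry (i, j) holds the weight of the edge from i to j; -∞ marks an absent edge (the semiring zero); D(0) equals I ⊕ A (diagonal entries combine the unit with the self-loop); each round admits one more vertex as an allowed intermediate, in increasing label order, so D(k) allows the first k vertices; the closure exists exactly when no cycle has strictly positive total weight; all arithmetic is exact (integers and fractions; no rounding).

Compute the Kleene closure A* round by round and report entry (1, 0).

D(0):
  [0, -8, -∞, -∞]
  [4, 0, -14, -∞]
  [-6, -∞, 0, -∞]
  [-∞, -∞, -∞, 0]
D(1):
  [0, -8, -∞, -∞]
  [4, 0, -14, -∞]
  [-6, -14, 0, -∞]
  [-∞, -∞, -∞, 0]
D(2):
  [0, -8, -22, -∞]
  [4, 0, -14, -∞]
  [-6, -14, 0, -∞]
  [-∞, -∞, -∞, 0]
D(3):
  [0, -8, -22, -∞]
  [4, 0, -14, -∞]
  [-6, -14, 0, -∞]
  [-∞, -∞, -∞, 0]
D(4):
  [0, -8, -22, -∞]
  [4, 0, -14, -∞]
  [-6, -14, 0, -∞]
  [-∞, -∞, -∞, 0]
Answer: A*[1][0] = 4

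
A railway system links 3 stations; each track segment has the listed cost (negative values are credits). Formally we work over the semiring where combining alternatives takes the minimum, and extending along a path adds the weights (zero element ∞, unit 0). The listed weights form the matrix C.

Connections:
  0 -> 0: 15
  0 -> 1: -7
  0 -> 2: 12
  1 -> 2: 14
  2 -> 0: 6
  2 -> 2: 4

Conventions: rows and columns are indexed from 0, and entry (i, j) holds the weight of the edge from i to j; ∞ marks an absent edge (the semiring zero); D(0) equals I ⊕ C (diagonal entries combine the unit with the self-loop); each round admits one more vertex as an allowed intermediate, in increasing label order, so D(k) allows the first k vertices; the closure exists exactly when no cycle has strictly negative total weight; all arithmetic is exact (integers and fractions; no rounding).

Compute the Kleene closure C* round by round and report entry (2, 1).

D(0):
  [0, -7, 12]
  [∞, 0, 14]
  [6, ∞, 0]
D(1):
  [0, -7, 12]
  [∞, 0, 14]
  [6, -1, 0]
D(2):
  [0, -7, 7]
  [∞, 0, 14]
  [6, -1, 0]
D(3):
  [0, -7, 7]
  [20, 0, 14]
  [6, -1, 0]
Answer: C*[2][1] = -1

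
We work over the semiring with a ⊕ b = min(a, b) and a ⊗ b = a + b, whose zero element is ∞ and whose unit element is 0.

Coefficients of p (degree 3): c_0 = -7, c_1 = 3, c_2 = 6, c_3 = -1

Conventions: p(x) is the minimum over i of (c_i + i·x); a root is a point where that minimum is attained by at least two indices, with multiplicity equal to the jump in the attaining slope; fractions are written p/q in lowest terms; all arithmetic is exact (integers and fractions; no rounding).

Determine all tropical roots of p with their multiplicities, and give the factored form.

hull edge (i=0, c=-7) to (i=3, c=-1): slope 2, span 3
Factored form: p(x) = -1 ⊗ (x ⊕ (-2)) ⊗ (x ⊕ (-2)) ⊗ (x ⊕ (-2))
Answer: roots = -2 (mult 3)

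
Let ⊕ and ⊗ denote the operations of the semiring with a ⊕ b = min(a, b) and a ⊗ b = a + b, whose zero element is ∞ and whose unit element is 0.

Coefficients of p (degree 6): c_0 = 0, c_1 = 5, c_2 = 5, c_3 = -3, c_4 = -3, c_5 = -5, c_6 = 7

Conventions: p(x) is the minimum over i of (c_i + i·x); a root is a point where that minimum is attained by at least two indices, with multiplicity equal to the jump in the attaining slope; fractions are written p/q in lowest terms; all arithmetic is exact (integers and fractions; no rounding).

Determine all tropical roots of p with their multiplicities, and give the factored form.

hull edge (i=0, c=0) to (i=5, c=-5): slope -1, span 5
hull edge (i=5, c=-5) to (i=6, c=7): slope 12, span 1
Factored form: p(x) = 7 ⊗ (x ⊕ (-12)) ⊗ (x ⊕ 1) ⊗ (x ⊕ 1) ⊗ (x ⊕ 1) ⊗ (x ⊕ 1) ⊗ (x ⊕ 1)
Answer: roots = -12 (mult 1), 1 (mult 5)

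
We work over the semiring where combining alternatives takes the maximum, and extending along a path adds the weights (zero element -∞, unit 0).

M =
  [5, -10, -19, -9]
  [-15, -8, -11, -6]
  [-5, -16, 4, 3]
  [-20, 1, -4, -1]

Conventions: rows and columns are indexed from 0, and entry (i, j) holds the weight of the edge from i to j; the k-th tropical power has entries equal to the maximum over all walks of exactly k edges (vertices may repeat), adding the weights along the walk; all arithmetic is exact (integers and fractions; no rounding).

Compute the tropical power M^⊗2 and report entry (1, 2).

M^⊗2:
  [10, -5, -13, -4]
  [-10, -5, -7, -7]
  [0, 4, 8, 7]
  [-9, 0, 0, -1]
Key observation: the optimum is the walk 1->2->2, with weight (-11) + 4 = -7.
Optimal value attained by: walk 1->2->2.
Answer: (M^⊗2)[1][2] = -7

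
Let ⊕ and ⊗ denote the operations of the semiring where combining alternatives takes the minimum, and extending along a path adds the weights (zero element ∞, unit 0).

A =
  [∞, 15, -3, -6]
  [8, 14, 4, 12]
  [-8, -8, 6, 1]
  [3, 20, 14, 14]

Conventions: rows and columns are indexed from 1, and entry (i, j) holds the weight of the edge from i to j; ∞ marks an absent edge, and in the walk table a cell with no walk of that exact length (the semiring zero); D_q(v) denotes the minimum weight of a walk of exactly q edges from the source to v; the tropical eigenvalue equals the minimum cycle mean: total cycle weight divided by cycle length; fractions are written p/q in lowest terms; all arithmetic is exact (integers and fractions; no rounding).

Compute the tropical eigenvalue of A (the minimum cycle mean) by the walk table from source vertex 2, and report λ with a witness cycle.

q=0: [∞, 0, ∞, ∞]
q=1: [8, 14, 4, 12]
q=2: [-4, -4, 5, 2]
q=3: [-3, -3, -7, -10]
q=4: [-15, -15, -6, -9]
Optimal cycle mean attained by: cycle 1->3->1, total (-3) + (-8), length 2.
Answer: λ = -11/2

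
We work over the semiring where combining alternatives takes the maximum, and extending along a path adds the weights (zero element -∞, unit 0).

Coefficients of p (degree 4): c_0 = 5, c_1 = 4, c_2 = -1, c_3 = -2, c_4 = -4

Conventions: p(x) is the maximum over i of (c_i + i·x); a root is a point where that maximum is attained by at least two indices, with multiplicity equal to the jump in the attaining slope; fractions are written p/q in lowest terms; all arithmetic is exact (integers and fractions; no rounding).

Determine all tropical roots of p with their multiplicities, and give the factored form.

hull edge (i=0, c=5) to (i=1, c=4): slope -1, span 1
hull edge (i=1, c=4) to (i=4, c=-4): slope -8/3, span 3
Factored form: p(x) = -4 ⊗ (x ⊕ 1) ⊗ (x ⊕ 8/3) ⊗ (x ⊕ 8/3) ⊗ (x ⊕ 8/3)
Answer: roots = 1 (mult 1), 8/3 (mult 3)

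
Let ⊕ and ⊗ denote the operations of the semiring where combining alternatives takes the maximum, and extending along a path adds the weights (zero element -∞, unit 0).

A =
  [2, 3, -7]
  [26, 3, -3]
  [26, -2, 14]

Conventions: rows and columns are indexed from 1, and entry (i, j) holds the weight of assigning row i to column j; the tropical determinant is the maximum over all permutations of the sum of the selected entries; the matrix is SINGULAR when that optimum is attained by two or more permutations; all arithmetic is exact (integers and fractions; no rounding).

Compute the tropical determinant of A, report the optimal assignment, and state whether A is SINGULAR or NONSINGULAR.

σ = (1, 2, 3): 2 + 3 + 14 = 19
σ = (1, 3, 2): 2 + (-3) + (-2) = -3
σ = (2, 1, 3): 3 + 26 + 14 = 43
σ = (2, 3, 1): 3 + (-3) + 26 = 26
σ = (3, 1, 2): (-7) + 26 + (-2) = 17
σ = (3, 2, 1): (-7) + 3 + 26 = 22
Optimal value attained by: σ = (2, 1, 3).
Answer: det⊕(A) = 43; verdict: NONSINGULAR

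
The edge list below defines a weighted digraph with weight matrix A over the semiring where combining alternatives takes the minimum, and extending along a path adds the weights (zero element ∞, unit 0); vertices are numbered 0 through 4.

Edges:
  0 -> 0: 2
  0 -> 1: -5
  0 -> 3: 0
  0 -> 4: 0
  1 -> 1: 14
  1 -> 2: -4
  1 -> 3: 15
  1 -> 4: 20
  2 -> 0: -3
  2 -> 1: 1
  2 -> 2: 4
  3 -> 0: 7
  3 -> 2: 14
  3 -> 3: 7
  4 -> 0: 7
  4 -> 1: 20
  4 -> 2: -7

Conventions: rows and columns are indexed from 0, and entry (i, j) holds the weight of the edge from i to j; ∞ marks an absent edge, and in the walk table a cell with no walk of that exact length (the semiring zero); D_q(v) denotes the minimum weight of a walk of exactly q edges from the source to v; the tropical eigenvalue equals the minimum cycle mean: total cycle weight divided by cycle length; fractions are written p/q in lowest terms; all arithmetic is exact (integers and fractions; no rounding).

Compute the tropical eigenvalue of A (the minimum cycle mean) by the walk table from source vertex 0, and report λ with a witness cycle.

q=0: [0, ∞, ∞, ∞, ∞]
q=1: [2, -5, ∞, 0, 0]
q=2: [4, -3, -9, 2, 2]
q=3: [-12, -8, -7, 4, 4]
q=4: [-10, -17, -12, -12, -12]
q=5: [-15, -15, -21, -10, -10]
Optimal cycle mean attained by: cycle 0->1->2->0, total (-5) + (-4) + (-3), length 3.
Answer: λ = -4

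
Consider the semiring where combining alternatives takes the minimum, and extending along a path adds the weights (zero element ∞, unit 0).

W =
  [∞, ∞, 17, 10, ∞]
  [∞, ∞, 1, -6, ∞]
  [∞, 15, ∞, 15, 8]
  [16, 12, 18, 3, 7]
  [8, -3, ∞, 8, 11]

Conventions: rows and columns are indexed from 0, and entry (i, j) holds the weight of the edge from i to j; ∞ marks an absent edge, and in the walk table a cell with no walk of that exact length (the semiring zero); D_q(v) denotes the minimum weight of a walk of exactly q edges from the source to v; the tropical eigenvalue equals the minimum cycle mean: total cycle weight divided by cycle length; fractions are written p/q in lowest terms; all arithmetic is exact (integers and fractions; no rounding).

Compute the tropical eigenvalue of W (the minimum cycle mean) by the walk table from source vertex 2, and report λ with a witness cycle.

q=0: [∞, ∞, 0, ∞, ∞]
q=1: [∞, 15, ∞, 15, 8]
q=2: [16, 5, 16, 9, 19]
q=3: [25, 16, 6, -1, 16]
q=4: [15, 11, 17, 2, 6]
q=5: [14, 3, 12, 5, 9]
Optimal cycle mean attained by: cycle 1->3->4->1, total (-6) + 7 + (-3), length 3.
Answer: λ = -2/3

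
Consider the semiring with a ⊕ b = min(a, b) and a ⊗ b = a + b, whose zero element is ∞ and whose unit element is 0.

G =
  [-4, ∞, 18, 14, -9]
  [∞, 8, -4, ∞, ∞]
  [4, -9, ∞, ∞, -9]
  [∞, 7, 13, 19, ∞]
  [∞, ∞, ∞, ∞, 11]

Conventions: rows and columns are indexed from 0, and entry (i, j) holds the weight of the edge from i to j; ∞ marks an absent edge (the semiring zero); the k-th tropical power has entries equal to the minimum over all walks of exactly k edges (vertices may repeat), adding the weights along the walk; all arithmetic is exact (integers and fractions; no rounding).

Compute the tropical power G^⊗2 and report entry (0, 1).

G^⊗2:
  [-8, 9, 14, 10, -13]
  [0, -13, 4, ∞, -13]
  [0, -1, -13, 18, -5]
  [17, 4, 3, 38, 4]
  [∞, ∞, ∞, ∞, 22]
Key observation: the optimum is the walk 0->2->1, with weight 18 + (-9) = 9.
Optimal value attained by: walk 0->2->1.
Answer: (G^⊗2)[0][1] = 9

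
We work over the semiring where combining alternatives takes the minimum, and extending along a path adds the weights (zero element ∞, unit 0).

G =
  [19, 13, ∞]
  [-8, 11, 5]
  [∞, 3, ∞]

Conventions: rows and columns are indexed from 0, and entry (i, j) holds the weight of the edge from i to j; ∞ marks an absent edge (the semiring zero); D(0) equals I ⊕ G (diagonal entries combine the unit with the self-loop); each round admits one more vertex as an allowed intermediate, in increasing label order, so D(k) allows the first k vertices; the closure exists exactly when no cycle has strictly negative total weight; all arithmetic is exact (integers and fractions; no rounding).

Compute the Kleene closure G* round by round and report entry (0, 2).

D(0):
  [0, 13, ∞]
  [-8, 0, 5]
  [∞, 3, 0]
D(1):
  [0, 13, ∞]
  [-8, 0, 5]
  [∞, 3, 0]
D(2):
  [0, 13, 18]
  [-8, 0, 5]
  [-5, 3, 0]
D(3):
  [0, 13, 18]
  [-8, 0, 5]
  [-5, 3, 0]
Answer: G*[0][2] = 18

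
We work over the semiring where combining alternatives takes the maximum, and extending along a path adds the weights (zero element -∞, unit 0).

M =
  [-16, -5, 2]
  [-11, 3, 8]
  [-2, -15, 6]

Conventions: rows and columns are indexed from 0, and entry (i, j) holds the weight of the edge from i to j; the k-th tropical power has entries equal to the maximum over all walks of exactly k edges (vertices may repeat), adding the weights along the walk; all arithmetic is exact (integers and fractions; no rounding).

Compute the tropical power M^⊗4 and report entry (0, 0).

M^⊗2:
  [0, -2, 8]
  [6, 6, 14]
  [4, -7, 12]
M^⊗3:
  [6, 1, 14]
  [12, 9, 20]
  [10, -1, 18]
M^⊗4:
  [12, 4, 20]
  [18, 12, 26]
  [16, 5, 24]
Key observation: the optimum is the walk 0->2->2->2->0, with weight 2 + 6 + 6 + (-2) = 12.
Optimal value attained by: walk 0->2->2->2->0.
Answer: (M^⊗4)[0][0] = 12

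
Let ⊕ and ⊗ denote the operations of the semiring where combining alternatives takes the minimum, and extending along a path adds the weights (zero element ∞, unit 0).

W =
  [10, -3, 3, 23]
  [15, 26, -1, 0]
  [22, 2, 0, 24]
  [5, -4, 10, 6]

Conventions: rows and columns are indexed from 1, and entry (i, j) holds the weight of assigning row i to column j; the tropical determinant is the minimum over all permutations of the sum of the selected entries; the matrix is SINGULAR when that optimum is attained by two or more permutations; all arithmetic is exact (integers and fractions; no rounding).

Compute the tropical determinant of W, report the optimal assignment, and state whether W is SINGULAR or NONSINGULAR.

σ = (1, 2, 3, 4): 10 + 26 + 0 + 6 = 42
σ = (1, 2, 4, 3): 10 + 26 + 24 + 10 = 70
σ = (1, 3, 2, 4): 10 + (-1) + 2 + 6 = 17
σ = (1, 3, 4, 2): 10 + (-1) + 24 + (-4) = 29
σ = (1, 4, 2, 3): 10 + 0 + 2 + 10 = 22
σ = (1, 4, 3, 2): 10 + 0 + 0 + (-4) = 6
σ = (2, 1, 3, 4): (-3) + 15 + 0 + 6 = 18
σ = (2, 1, 4, 3): (-3) + 15 + 24 + 10 = 46
σ = (2, 3, 1, 4): (-3) + (-1) + 22 + 6 = 24
σ = (2, 3, 4, 1): (-3) + (-1) + 24 + 5 = 25
σ = (2, 4, 1, 3): (-3) + 0 + 22 + 10 = 29
σ = (2, 4, 3, 1): (-3) + 0 + 0 + 5 = 2
σ = (3, 1, 2, 4): 3 + 15 + 2 + 6 = 26
σ = (3, 1, 4, 2): 3 + 15 + 24 + (-4) = 38
σ = (3, 2, 1, 4): 3 + 26 + 22 + 6 = 57
σ = (3, 2, 4, 1): 3 + 26 + 24 + 5 = 58
σ = (3, 4, 1, 2): 3 + 0 + 22 + (-4) = 21
σ = (3, 4, 2, 1): 3 + 0 + 2 + 5 = 10
σ = (4, 1, 2, 3): 23 + 15 + 2 + 10 = 50
σ = (4, 1, 3, 2): 23 + 15 + 0 + (-4) = 34
σ = (4, 2, 1, 3): 23 + 26 + 22 + 10 = 81
σ = (4, 2, 3, 1): 23 + 26 + 0 + 5 = 54
σ = (4, 3, 1, 2): 23 + (-1) + 22 + (-4) = 40
σ = (4, 3, 2, 1): 23 + (-1) + 2 + 5 = 29
Optimal value attained by: σ = (2, 4, 3, 1).
Answer: det⊕(W) = 2; verdict: NONSINGULAR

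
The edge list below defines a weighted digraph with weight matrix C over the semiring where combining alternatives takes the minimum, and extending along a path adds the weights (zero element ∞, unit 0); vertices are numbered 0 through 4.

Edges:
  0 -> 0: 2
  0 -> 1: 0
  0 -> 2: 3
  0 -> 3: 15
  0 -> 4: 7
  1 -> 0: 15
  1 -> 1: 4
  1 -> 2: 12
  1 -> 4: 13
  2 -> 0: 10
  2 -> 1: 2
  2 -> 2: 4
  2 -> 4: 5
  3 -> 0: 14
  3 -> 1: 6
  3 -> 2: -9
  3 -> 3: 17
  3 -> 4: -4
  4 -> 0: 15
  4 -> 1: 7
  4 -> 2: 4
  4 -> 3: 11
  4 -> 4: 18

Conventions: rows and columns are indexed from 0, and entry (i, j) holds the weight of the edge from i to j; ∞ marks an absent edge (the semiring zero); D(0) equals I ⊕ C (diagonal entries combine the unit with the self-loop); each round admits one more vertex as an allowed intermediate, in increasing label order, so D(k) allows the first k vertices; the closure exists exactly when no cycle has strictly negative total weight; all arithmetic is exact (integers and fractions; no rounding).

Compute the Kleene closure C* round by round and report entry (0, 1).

D(0):
  [0, 0, 3, 15, 7]
  [15, 0, 12, ∞, 13]
  [10, 2, 0, ∞, 5]
  [14, 6, -9, 0, -4]
  [15, 7, 4, 11, 0]
D(1):
  [0, 0, 3, 15, 7]
  [15, 0, 12, 30, 13]
  [10, 2, 0, 25, 5]
  [14, 6, -9, 0, -4]
  [15, 7, 4, 11, 0]
D(2):
  [0, 0, 3, 15, 7]
  [15, 0, 12, 30, 13]
  [10, 2, 0, 25, 5]
  [14, 6, -9, 0, -4]
  [15, 7, 4, 11, 0]
D(3):
  [0, 0, 3, 15, 7]
  [15, 0, 12, 30, 13]
  [10, 2, 0, 25, 5]
  [1, -7, -9, 0, -4]
  [14, 6, 4, 11, 0]
D(4):
  [0, 0, 3, 15, 7]
  [15, 0, 12, 30, 13]
  [10, 2, 0, 25, 5]
  [1, -7, -9, 0, -4]
  [12, 4, 2, 11, 0]
D(5):
  [0, 0, 3, 15, 7]
  [15, 0, 12, 24, 13]
  [10, 2, 0, 16, 5]
  [1, -7, -9, 0, -4]
  [12, 4, 2, 11, 0]
Answer: C*[0][1] = 0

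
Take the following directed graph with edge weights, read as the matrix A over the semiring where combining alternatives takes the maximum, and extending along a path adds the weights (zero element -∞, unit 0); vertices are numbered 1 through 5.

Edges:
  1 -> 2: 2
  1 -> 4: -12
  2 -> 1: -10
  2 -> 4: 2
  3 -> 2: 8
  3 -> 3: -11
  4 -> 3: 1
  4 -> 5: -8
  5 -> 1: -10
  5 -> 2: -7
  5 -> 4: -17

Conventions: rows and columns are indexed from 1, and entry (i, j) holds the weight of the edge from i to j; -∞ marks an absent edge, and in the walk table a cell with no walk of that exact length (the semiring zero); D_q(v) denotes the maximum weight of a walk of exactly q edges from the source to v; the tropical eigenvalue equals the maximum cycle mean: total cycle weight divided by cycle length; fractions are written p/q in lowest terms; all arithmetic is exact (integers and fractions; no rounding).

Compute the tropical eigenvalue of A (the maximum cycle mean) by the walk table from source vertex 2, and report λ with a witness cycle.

q=0: [-∞, 0, -∞, -∞, -∞]
q=1: [-10, -∞, -∞, 2, -∞]
q=2: [-∞, -8, 3, -22, -6]
q=3: [-16, 11, -8, -6, -30]
q=4: [1, 0, -5, 13, -14]
q=5: [-10, 3, 14, 2, 5]
Optimal cycle mean attained by: cycle 2->4->3->2, total 2 + 1 + 8, length 3.
Answer: λ = 11/3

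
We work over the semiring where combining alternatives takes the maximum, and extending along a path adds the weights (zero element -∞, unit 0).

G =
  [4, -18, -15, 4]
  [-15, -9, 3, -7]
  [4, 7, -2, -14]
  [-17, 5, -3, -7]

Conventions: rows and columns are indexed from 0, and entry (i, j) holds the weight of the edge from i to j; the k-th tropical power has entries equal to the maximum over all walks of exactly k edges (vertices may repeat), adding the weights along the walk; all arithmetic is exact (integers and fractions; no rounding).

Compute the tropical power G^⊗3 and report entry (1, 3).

G^⊗2:
  [8, 9, 1, 8]
  [7, 10, 1, -11]
  [8, 5, 10, 8]
  [1, 4, 8, -2]
G^⊗3:
  [12, 13, 12, 12]
  [11, 8, 13, 11]
  [14, 17, 8, 12]
  [12, 15, 7, 5]
Key observation: the optimum is the walk 1->2->0->3, with weight 3 + 4 + 4 = 11.
Optimal value attained by: walk 1->2->0->3.
Answer: (G^⊗3)[1][3] = 11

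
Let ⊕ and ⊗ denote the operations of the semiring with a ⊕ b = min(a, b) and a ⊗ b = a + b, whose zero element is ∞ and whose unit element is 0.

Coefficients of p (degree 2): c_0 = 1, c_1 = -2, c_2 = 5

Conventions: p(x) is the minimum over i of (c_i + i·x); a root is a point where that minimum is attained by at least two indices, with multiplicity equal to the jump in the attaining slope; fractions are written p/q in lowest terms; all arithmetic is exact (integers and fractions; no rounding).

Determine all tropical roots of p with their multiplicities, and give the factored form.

hull edge (i=0, c=1) to (i=1, c=-2): slope -3, span 1
hull edge (i=1, c=-2) to (i=2, c=5): slope 7, span 1
Factored form: p(x) = 5 ⊗ (x ⊕ (-7)) ⊗ (x ⊕ 3)
Answer: roots = -7 (mult 1), 3 (mult 1)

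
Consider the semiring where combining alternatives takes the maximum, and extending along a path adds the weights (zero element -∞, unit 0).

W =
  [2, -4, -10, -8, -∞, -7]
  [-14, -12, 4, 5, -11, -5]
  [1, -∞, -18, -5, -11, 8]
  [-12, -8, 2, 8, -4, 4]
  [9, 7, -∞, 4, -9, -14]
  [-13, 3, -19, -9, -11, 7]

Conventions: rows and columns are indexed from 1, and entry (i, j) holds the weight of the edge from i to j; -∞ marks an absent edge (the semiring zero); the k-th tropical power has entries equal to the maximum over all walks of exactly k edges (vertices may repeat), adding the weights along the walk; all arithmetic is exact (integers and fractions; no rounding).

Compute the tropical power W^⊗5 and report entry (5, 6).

W^⊗2:
  [4, -2, 0, 1, -12, 0]
  [5, -2, 7, 13, 1, 12]
  [3, 11, -3, 3, -3, 15]
  [5, 7, 10, 16, 4, 12]
  [11, 5, 11, 12, 0, 8]
  [-2, 10, 7, 8, -4, 14]
W^⊗3:
  [6, 3, 3, 9, -3, 8]
  [10, 15, 15, 21, 9, 19]
  [6, 18, 15, 16, 4, 22]
  [13, 15, 18, 24, 12, 20]
  [13, 11, 14, 20, 8, 19]
  [8, 17, 14, 16, 4, 21]
W^⊗4:
  [8, 11, 11, 17, 5, 15]
  [18, 22, 23, 29, 17, 26]
  [16, 25, 22, 24, 12, 29]
  [21, 23, 26, 32, 20, 28]
  [17, 22, 22, 28, 16, 26]
  [15, 24, 21, 24, 12, 28]
W^⊗5:
  [14, 18, 19, 25, 13, 22]
  [26, 29, 31, 37, 25, 33]
  [23, 32, 29, 32, 20, 36]
  [29, 31, 34, 40, 28, 36]
  [25, 29, 30, 36, 24, 33]
  [22, 31, 28, 32, 20, 35]
Key observation: the optimum is the walk 5->2->3->6->6->6, with weight 7 + 4 + 8 + 7 + 7 = 33.
Optimal value attained by: walk 5->2->3->6->6->6.
Answer: (W^⊗5)[5][6] = 33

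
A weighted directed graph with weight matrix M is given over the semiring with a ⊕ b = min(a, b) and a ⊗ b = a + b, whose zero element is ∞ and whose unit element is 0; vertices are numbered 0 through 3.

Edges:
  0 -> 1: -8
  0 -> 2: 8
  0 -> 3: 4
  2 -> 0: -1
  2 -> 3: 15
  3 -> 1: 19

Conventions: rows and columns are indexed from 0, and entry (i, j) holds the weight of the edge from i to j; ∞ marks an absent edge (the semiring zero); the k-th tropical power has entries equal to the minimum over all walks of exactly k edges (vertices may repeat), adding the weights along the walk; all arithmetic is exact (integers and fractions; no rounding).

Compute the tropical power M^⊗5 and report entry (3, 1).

M^⊗2:
  [7, 23, ∞, 23]
  [∞, ∞, ∞, ∞]
  [∞, -9, 7, 3]
  [∞, ∞, ∞, ∞]
M^⊗3:
  [∞, -1, 15, 11]
  [∞, ∞, ∞, ∞]
  [6, 22, ∞, 22]
  [∞, ∞, ∞, ∞]
M^⊗4:
  [14, 30, ∞, 30]
  [∞, ∞, ∞, ∞]
  [∞, -2, 14, 10]
  [∞, ∞, ∞, ∞]
M^⊗5:
  [∞, 6, 22, 18]
  [∞, ∞, ∞, ∞]
  [13, 29, ∞, 29]
  [∞, ∞, ∞, ∞]
Key observation: no walk of exactly 5 edges connects these vertices, so the entry is the semiring zero.
Answer: (M^⊗5)[3][1] = ∞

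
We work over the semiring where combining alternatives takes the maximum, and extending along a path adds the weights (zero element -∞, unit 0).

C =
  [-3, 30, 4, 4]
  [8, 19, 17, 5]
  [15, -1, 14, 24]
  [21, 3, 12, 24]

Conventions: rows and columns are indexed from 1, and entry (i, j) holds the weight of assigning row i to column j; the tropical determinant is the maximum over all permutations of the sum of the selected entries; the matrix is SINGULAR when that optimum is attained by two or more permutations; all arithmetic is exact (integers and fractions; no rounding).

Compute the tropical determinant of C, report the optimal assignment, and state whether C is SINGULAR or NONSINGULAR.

σ = (1, 2, 3, 4): (-3) + 19 + 14 + 24 = 54
σ = (1, 2, 4, 3): (-3) + 19 + 24 + 12 = 52
σ = (1, 3, 2, 4): (-3) + 17 + (-1) + 24 = 37
σ = (1, 3, 4, 2): (-3) + 17 + 24 + 3 = 41
σ = (1, 4, 2, 3): (-3) + 5 + (-1) + 12 = 13
σ = (1, 4, 3, 2): (-3) + 5 + 14 + 3 = 19
σ = (2, 1, 3, 4): 30 + 8 + 14 + 24 = 76
σ = (2, 1, 4, 3): 30 + 8 + 24 + 12 = 74
σ = (2, 3, 1, 4): 30 + 17 + 15 + 24 = 86
σ = (2, 3, 4, 1): 30 + 17 + 24 + 21 = 92
σ = (2, 4, 1, 3): 30 + 5 + 15 + 12 = 62
σ = (2, 4, 3, 1): 30 + 5 + 14 + 21 = 70
σ = (3, 1, 2, 4): 4 + 8 + (-1) + 24 = 35
σ = (3, 1, 4, 2): 4 + 8 + 24 + 3 = 39
σ = (3, 2, 1, 4): 4 + 19 + 15 + 24 = 62
σ = (3, 2, 4, 1): 4 + 19 + 24 + 21 = 68
σ = (3, 4, 1, 2): 4 + 5 + 15 + 3 = 27
σ = (3, 4, 2, 1): 4 + 5 + (-1) + 21 = 29
σ = (4, 1, 2, 3): 4 + 8 + (-1) + 12 = 23
σ = (4, 1, 3, 2): 4 + 8 + 14 + 3 = 29
σ = (4, 2, 1, 3): 4 + 19 + 15 + 12 = 50
σ = (4, 2, 3, 1): 4 + 19 + 14 + 21 = 58
σ = (4, 3, 1, 2): 4 + 17 + 15 + 3 = 39
σ = (4, 3, 2, 1): 4 + 17 + (-1) + 21 = 41
Optimal value attained by: σ = (2, 3, 4, 1).
Answer: det⊕(C) = 92; verdict: NONSINGULAR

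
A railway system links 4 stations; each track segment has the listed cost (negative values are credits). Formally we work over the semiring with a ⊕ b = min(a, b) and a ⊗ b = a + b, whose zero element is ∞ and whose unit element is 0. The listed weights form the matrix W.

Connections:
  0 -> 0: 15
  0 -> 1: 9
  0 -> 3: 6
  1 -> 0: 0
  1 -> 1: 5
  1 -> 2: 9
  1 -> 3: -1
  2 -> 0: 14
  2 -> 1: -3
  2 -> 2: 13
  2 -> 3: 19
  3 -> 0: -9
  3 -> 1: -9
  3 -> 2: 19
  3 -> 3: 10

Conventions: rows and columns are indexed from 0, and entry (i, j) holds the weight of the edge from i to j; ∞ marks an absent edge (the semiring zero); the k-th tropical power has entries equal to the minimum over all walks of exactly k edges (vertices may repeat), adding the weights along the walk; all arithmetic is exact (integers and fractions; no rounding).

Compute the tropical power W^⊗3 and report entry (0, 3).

W^⊗2:
  [-3, -3, 18, 8]
  [-10, -10, 14, 4]
  [-3, 2, 6, -4]
  [-9, -4, 0, -10]
W^⊗3:
  [-3, -1, 6, -4]
  [-10, -5, -1, -11]
  [-13, -13, 11, 1]
  [-19, -19, 5, -5]
Key observation: the optimum is the walk 0->3->1->3, with weight 6 + (-9) + (-1) = -4.
Optimal value attained by: walk 0->3->1->3.
Answer: (W^⊗3)[0][3] = -4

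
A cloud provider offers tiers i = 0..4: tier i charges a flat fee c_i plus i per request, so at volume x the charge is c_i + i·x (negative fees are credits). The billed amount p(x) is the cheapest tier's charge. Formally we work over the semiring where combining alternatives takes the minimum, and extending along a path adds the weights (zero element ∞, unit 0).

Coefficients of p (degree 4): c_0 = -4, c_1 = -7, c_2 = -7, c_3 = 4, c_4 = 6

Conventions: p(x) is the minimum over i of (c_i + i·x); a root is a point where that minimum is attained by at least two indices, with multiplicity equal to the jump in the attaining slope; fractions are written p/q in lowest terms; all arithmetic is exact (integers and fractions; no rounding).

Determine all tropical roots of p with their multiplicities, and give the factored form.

hull edge (i=0, c=-4) to (i=1, c=-7): slope -3, span 1
hull edge (i=1, c=-7) to (i=2, c=-7): slope 0, span 1
hull edge (i=2, c=-7) to (i=4, c=6): slope 13/2, span 2
Factored form: p(x) = 6 ⊗ (x ⊕ (-13/2)) ⊗ (x ⊕ (-13/2)) ⊗ (x ⊕ 0) ⊗ (x ⊕ 3)
Answer: roots = -13/2 (mult 2), 0 (mult 1), 3 (mult 1)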